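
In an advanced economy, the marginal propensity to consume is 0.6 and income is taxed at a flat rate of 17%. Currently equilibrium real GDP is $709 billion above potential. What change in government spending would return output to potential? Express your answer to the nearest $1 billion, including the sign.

−$356 billion

Spending multiplier = 1/(1 − c(1−t)) = 1/(1 − 0.6×0.83) = 1/0.502 ≈ 1.992.
Need ΔY = −$709 billion, so ΔG = ΔY/k = (−$709 billion) × 0.502 ≈ −$356 billion.
The government should cut government spending by $356 billion.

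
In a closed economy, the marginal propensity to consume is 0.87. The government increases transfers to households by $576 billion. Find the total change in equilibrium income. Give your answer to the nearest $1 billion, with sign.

+$3,855 billion

The transfer change shifts disposable income by +$576 billion, so first-round consumption changes by c·ΔTR = 0.87 × (+$576 billion) = +$501.12 billion.
Expenditure multiplier = 1/(1 − MPC) = 1/(1 − 0.87) = 1/0.13 ≈ 7.692.
The transfer multiplier is c × k ≈ 6.692, so ΔY = k × (c·ΔTR) = (+$501.12 billion) / 0.13 ≈ +$3,855 billion.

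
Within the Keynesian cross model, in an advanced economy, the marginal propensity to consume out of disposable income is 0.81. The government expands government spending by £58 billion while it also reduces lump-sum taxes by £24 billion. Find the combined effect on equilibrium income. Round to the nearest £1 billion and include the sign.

+£408 billion

Expenditure multiplier = 1/(1 − MPC) = 1/(1 − 0.81) = 1/0.19 ≈ 5.263.
ΔG contributes k·ΔG = (+£58 billion) / 0.19 ≈ +£305.3 billion.
ΔT of −£24 billion changes first-round spending by −c·ΔT = +£19.44 billion, contributing k·(−c·ΔT) = (+£19.44 billion) / 0.19 ≈ +£102.3 billion.
Net ΔY = k(ΔG − c·ΔT) = (+£77.44 billion) / 0.19 ≈ +£408 billion.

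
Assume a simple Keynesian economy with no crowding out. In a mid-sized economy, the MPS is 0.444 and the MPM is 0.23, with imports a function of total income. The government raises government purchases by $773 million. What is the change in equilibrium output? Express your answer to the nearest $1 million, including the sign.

MPC = 1 − MPS = 1 − 0.444 = 0.556.
Spending multiplier = 1/(1 − c + m) = 1/(1 − 0.556 + 0.23) = 1/0.674 ≈ 1.484.
ΔY = k × ΔG = (+$773 million) / 0.674 ≈ +$1,147 million.

+$1,147 million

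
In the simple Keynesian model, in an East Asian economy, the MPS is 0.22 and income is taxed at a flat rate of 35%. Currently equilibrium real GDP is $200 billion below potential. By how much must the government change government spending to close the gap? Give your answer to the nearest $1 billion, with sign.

MPC = 1 − MPS = 1 − 0.22 = 0.78.
Spending multiplier = 1/(1 − c(1−t)) = 1/(1 − 0.78×0.65) = 1/0.493 ≈ 2.028.
Need ΔY = +$200 billion, so ΔG = ΔY/k = (+$200 billion) × 0.493 ≈ +$99 billion.
The government should increase government spending by $99 billion.

+$99 billion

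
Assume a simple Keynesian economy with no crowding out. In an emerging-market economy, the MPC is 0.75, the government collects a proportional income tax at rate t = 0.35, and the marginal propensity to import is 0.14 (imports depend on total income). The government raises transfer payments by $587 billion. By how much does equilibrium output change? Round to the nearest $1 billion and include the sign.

+$675 billion

The transfer change shifts disposable income by +$587 billion, so first-round consumption changes by c·ΔTR = 0.75 × (+$587 billion) = +$440.25 billion.
Expenditure multiplier = 1/(1 − c(1−t) + m) = 1/(1 − 0.75×0.65 + 0.14) = 1/0.6525 ≈ 1.533.
The transfer multiplier is c × k ≈ 1.149, so ΔY = k × (c·ΔTR) = (+$440.25 billion) / 0.6525 ≈ +$675 billion.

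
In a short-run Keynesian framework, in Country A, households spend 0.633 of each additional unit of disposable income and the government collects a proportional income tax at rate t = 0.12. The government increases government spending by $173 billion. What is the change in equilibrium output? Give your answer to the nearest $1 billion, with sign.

+$391 billion

Government-spending multiplier = 1/(1 − c(1−t)) = 1/(1 − 0.633×0.88) = 1/0.44296 ≈ 2.258.
ΔY = k × ΔG = (+$173 billion) / 0.44296 ≈ +$391 billion.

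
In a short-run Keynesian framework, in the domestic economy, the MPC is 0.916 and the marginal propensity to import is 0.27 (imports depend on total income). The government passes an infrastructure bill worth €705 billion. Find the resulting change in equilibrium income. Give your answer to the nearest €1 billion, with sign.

+€1,992 billion

Expenditure multiplier = 1/(1 − c + m) = 1/(1 − 0.916 + 0.27) = 1/0.354 ≈ 2.825.
ΔY = k × ΔG = (+€705 billion) / 0.354 ≈ +€1,992 billion.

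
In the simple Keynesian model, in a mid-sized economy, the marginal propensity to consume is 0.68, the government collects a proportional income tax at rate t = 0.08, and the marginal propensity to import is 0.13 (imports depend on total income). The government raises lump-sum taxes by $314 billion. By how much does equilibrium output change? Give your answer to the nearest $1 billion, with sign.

A lump-sum tax change of +$314 billion shifts disposable income by −$314 billion; first-round consumption changes by −c × ΔT = −0.68 × (+$314 billion) = −$213.52 billion.
Expenditure multiplier = 1/(1 − c(1−t) + m) = 1/(1 − 0.68×0.92 + 0.13) = 1/0.5044 ≈ 1.983.
The tax multiplier is −c × k ≈ −1.348, so ΔY = k × (−c·ΔT) = (−$213.52 billion) / 0.5044 ≈ −$423 billion.

−$423 billion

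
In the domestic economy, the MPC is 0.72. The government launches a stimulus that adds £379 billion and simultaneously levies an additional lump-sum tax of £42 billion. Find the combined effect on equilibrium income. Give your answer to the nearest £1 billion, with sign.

+£1,246 billion

Expenditure multiplier = 1/(1 − MPC) = 1/(1 − 0.72) = 1/0.28 ≈ 3.571.
ΔG contributes k·ΔG = (+£379 billion) / 0.28 ≈ +£1,353.6 billion.
ΔT of +£42 billion changes first-round spending by −c·ΔT = −£30.24 billion, contributing k·(−c·ΔT) = (−£30.24 billion) / 0.28 = −£108 billion.
Net ΔY = k(ΔG − c·ΔT) = (+£348.76 billion) / 0.28 ≈ +£1,246 billion.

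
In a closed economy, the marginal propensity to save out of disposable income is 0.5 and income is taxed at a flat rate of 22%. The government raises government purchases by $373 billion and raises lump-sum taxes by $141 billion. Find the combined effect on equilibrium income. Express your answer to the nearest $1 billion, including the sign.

MPC = 1 − MPS = 1 − 0.5 = 0.5.
Expenditure multiplier = 1/(1 − c(1−t)) = 1/(1 − 0.5×0.78) = 1/0.61 ≈ 1.639.
ΔG contributes k·ΔG = (+$373 billion) / 0.61 ≈ +$611.5 billion.
ΔT of +$141 billion changes first-round spending by −c·ΔT = −$70.5 billion, contributing k·(−c·ΔT) = (−$70.5 billion) / 0.61 ≈ −$115.6 billion.
Net ΔY = k(ΔG − c·ΔT) = (+$302.5 billion) / 0.61 ≈ +$496 billion.

+$496 billion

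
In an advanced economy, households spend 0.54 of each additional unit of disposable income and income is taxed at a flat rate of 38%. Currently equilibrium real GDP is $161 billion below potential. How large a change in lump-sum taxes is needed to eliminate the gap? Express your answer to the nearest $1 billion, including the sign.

−$198 billion

Spending multiplier = 1/(1 − c(1−t)) = 1/(1 − 0.54×0.62) = 1/0.6652 ≈ 1.503.
Tax multiplier = −c·k = −0.54/0.6652 ≈ −0.812. Need ΔY = +$161 billion, so ΔT = ΔY/(−c·k) = −(+$161 billion) × 0.6652 / 0.54 ≈ −$198 billion.
The government should cut lump-sum taxes by $198 billion.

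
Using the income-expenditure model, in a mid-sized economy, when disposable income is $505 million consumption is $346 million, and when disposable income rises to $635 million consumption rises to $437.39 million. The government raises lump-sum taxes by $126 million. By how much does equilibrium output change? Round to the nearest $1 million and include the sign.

MPC = ΔC/ΔYd = (437.39 − 346)/(635 − 505) = 91.39/130 = 0.703.
A lump-sum tax change of +$126 million shifts disposable income by −$126 million; first-round consumption changes by −c × ΔT = −0.703 × (+$126 million) = −$88.578 million.
Expenditure multiplier = 1/(1 − MPC) = 1/(1 − 0.703) = 1/0.297 ≈ 3.367.
The tax multiplier is −c × k ≈ −2.367, so ΔY = k × (−c·ΔT) = (−$88.578 million) / 0.297 ≈ −$298 million.

−$298 million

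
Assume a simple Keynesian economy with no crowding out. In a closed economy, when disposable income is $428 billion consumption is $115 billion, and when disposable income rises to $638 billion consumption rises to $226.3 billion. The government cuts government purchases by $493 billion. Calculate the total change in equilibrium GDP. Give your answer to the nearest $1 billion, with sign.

−$1,049 billion

MPC = ΔC/ΔYd = (226.3 − 115)/(638 − 428) = 111.3/210 = 0.53.
Government-spending multiplier = 1/(1 − MPC) = 1/(1 − 0.53) = 1/0.47 ≈ 2.128.
ΔY = k × ΔG = (−$493 billion) / 0.47 ≈ −$1,049 billion.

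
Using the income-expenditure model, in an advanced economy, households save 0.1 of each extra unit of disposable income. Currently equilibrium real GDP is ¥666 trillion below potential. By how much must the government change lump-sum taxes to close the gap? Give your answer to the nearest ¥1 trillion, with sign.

MPC = 1 − MPS = 1 − 0.1 = 0.9.
Spending multiplier = 1/(1 − MPC) = 1/(1 − 0.9) = 1/0.1 = 10.
Tax multiplier = −c·k = −0.9/0.1 = −9. Need ΔY = +¥666 trillion, so ΔT = ΔY/(−c·k) = −(+¥666 trillion) × 0.1 / 0.9 = −¥74 trillion.
The government should cut lump-sum taxes by ¥74 trillion.

−¥74 trillion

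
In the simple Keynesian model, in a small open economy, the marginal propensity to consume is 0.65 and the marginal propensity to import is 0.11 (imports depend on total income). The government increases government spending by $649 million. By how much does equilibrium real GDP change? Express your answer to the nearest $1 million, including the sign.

+$1,411 million

Expenditure multiplier = 1/(1 − c + m) = 1/(1 − 0.65 + 0.11) = 1/0.46 ≈ 2.174.
ΔY = k × ΔG = (+$649 million) / 0.46 ≈ +$1,411 million.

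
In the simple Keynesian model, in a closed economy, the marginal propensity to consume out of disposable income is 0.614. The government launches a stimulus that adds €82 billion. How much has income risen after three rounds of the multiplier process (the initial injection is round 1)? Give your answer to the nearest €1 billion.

Round 1 adds ΔG = €82 billion; each later round is MPC = 0.614 times the previous.
After 3 rounds: 82 + 50.348 + 30.913672 = ΔG·(1 − c^3)/(1 − c) = 82 × (1 − 0.231475544)/0.386 ≈ €163 billion.

€163 billion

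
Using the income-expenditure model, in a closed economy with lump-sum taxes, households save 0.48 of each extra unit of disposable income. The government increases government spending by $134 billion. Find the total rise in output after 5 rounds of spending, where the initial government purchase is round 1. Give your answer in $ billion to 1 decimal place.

MPC = 1 − MPS = 1 − 0.48 = 0.52.
Round 1 adds ΔG = $134 billion; each later round is MPC = 0.52 times the previous.
After 5 rounds: 134 + 69.68 + 36.2336 + 18.841472 + 9.79756544 = ΔG·(1 − c^5)/(1 − c) = 134 × (1 − 0.0380204032)/0.48 ≈ $268.6 billion.

$268.6 billion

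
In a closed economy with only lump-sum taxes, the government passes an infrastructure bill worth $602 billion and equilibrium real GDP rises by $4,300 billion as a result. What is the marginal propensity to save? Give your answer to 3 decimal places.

Implied spending multiplier k = ΔY/ΔG = 4,300/602 ≈ 7.1429.
Since k = 1/(1 − MPC), MPC = 1 − 1/k = 1 − ΔG/ΔY = 1 − 602/4,300 = 0.860.
MPS = 1 − MPC = 0.140.

0.140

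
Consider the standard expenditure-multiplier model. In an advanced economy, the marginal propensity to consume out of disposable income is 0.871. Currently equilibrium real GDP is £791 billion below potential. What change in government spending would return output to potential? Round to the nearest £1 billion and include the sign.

Spending multiplier = 1/(1 − MPC) = 1/(1 − 0.871) = 1/0.129 ≈ 7.752.
Need ΔY = +£791 billion, so ΔG = ΔY/k = (+£791 billion) × 0.129 ≈ +£102 billion.
The government should increase government spending by £102 billion.

+£102 billion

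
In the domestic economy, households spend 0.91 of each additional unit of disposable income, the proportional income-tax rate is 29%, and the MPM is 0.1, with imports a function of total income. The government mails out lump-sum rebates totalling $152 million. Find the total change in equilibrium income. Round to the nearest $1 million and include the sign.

+$305 million

A lump-sum tax change of −$152 million shifts disposable income by +$152 million; first-round consumption changes by −c × ΔT = −0.91 × (−$152 million) = +$138.32 million.
Expenditure multiplier = 1/(1 − c(1−t) + m) = 1/(1 − 0.91×0.71 + 0.1) = 1/0.4539 ≈ 2.203.
The tax multiplier is −c × k ≈ −2.005, so ΔY = k × (−c·ΔT) = (+$138.32 million) / 0.4539 ≈ +$305 million.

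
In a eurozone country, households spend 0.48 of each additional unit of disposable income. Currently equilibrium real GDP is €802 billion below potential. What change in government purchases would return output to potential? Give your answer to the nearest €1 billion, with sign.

Spending multiplier = 1/(1 − MPC) = 1/(1 − 0.48) = 1/0.52 ≈ 1.923.
Need ΔY = +€802 billion, so ΔG = ΔY/k = (+€802 billion) × 0.52 ≈ +€417 billion.
The government should increase government purchases by €417 billion.

+€417 billion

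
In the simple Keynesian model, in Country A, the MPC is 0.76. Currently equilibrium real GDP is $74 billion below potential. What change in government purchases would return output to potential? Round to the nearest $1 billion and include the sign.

Spending multiplier = 1/(1 − MPC) = 1/(1 − 0.76) = 1/0.24 ≈ 4.167.
Need ΔY = +$74 billion, so ΔG = ΔY/k = (+$74 billion) × 0.24 ≈ +$18 billion.
The government should increase government purchases by $18 billion.

+$18 billion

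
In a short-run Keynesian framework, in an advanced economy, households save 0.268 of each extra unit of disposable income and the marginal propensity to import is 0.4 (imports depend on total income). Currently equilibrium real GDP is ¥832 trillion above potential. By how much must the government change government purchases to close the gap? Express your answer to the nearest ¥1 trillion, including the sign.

MPC = 1 − MPS = 1 − 0.268 = 0.732.
Spending multiplier = 1/(1 − c + m) = 1/(1 − 0.732 + 0.4) = 1/0.668 ≈ 1.497.
Need ΔY = −¥832 trillion, so ΔG = ΔY/k = (−¥832 trillion) × 0.668 ≈ −¥556 trillion.
The government should cut government purchases by ¥556 trillion.

−¥556 trillion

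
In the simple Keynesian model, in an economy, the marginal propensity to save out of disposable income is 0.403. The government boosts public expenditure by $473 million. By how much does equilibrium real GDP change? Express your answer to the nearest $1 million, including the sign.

+$1,174 million

MPC = 1 − MPS = 1 − 0.403 = 0.597.
Expenditure multiplier = 1/(1 − MPC) = 1/(1 − 0.597) = 1/0.403 ≈ 2.481.
ΔY = k × ΔG = (+$473 million) / 0.403 ≈ +$1,174 million.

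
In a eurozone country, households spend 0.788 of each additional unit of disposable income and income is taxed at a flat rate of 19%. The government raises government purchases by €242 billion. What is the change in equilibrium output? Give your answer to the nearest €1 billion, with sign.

+€669 billion

Spending multiplier = 1/(1 − c(1−t)) = 1/(1 − 0.788×0.81) = 1/0.36172 ≈ 2.765.
ΔY = k × ΔG = (+€242 billion) / 0.36172 ≈ +€669 billion.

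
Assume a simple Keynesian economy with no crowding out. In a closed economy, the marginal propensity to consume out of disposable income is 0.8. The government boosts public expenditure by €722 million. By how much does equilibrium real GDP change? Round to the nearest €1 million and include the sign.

+€3,610 million

Expenditure multiplier = 1/(1 − MPC) = 1/(1 − 0.8) = 1/0.2 = 5.
ΔY = k × ΔG = (+€722 million) / 0.2 = +€3,610 million.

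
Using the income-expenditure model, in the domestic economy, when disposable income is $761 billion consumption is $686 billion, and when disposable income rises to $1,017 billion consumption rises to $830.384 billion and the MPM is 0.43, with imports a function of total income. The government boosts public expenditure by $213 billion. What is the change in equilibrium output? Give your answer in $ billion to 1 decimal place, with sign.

+$246.0 billion

MPC = ΔC/ΔYd = (830.384 − 686)/(1,017 − 761) = 144.384/256 = 0.564.
Expenditure multiplier = 1/(1 − c + m) = 1/(1 − 0.564 + 0.43) = 1/0.866 ≈ 1.155.
ΔY = k × ΔG = (+$213 billion) / 0.866 ≈ +$246 billion.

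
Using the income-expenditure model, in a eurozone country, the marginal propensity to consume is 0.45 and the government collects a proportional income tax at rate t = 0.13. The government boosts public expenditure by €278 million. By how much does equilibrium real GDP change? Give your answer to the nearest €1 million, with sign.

+€457 million

Expenditure multiplier = 1/(1 − c(1−t)) = 1/(1 − 0.45×0.87) = 1/0.6085 ≈ 1.643.
ΔY = k × ΔG = (+€278 million) / 0.6085 ≈ +€457 million.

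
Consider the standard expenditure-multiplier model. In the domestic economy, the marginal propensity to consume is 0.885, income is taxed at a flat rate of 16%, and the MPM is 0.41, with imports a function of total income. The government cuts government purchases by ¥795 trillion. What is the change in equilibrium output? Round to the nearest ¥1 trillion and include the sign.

−¥1,193 trillion

Spending multiplier = 1/(1 − c(1−t) + m) = 1/(1 − 0.885×0.84 + 0.41) = 1/0.6666 ≈ 1.5.
ΔY = k × ΔG = (−¥795 trillion) / 0.6666 ≈ −¥1,193 trillion.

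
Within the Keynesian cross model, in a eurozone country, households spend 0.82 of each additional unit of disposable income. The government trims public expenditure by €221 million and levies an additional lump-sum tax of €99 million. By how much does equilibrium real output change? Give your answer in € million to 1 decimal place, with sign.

Expenditure multiplier = 1/(1 − MPC) = 1/(1 − 0.82) = 1/0.18 ≈ 5.556.
ΔG contributes k·ΔG = (−€221 million) / 0.18 ≈ −€1,227.8 million.
ΔT of +€99 million changes first-round spending by −c·ΔT = −€81.18 million, contributing k·(−c·ΔT) = (−€81.18 million) / 0.18 = −€451 million.
Net ΔY = k(ΔG − c·ΔT) = (−€302.18 million) / 0.18 ≈ −€1,678.8 million.

−€1,678.8 million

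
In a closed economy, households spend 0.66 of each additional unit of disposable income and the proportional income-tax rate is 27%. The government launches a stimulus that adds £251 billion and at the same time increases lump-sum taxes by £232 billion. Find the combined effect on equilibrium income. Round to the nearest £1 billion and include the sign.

+£189 billion

Expenditure multiplier = 1/(1 − c(1−t)) = 1/(1 − 0.66×0.73) = 1/0.5182 ≈ 1.93.
ΔG contributes k·ΔG = (+£251 billion) / 0.5182 ≈ +£484.4 billion.
ΔT of +£232 billion changes first-round spending by −c·ΔT = −£153.12 billion, contributing k·(−c·ΔT) = (−£153.12 billion) / 0.5182 ≈ −£295.5 billion.
Net ΔY = k(ΔG − c·ΔT) = (+£97.88 billion) / 0.5182 ≈ +£189 billion.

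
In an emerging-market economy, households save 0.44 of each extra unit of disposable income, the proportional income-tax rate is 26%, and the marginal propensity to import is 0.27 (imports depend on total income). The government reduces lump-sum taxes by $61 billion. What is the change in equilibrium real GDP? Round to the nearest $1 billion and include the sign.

+$40 billion

MPC = 1 − MPS = 1 − 0.44 = 0.56.
A lump-sum tax change of −$61 billion shifts disposable income by +$61 billion; first-round consumption changes by −c × ΔT = −0.56 × (−$61 billion) = +$34.16 billion.
Expenditure multiplier = 1/(1 − c(1−t) + m) = 1/(1 − 0.56×0.74 + 0.27) = 1/0.8556 ≈ 1.169.
The tax multiplier is −c × k ≈ −0.655, so ΔY = k × (−c·ΔT) = (+$34.16 billion) / 0.8556 ≈ +$40 billion.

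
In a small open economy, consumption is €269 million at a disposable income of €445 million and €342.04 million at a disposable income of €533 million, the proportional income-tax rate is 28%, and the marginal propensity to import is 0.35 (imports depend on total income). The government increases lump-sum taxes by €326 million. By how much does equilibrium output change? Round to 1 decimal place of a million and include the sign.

−€359.6 million

MPC = ΔC/ΔYd = (342.04 − 269)/(533 − 445) = 73.04/88 = 0.83.
A lump-sum tax change of +€326 million shifts disposable income by −€326 million; first-round consumption changes by −c × ΔT = −0.83 × (+€326 million) = −€270.58 million.
Expenditure multiplier = 1/(1 − c(1−t) + m) = 1/(1 − 0.83×0.72 + 0.35) = 1/0.7524 ≈ 1.329.
The tax multiplier is −c × k ≈ −1.103, so ΔY = k × (−c·ΔT) = (−€270.58 million) / 0.7524 ≈ −€359.6 million.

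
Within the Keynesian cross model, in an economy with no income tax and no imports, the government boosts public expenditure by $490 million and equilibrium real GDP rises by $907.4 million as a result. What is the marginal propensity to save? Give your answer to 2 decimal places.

0.54

Implied spending multiplier k = ΔY/ΔG = 907.4/490 ≈ 1.8518.
Since k = 1/(1 − MPC), MPC = 1 − 1/k = 1 − ΔG/ΔY = 1 − 490/907.4 ≈ 0.46.
MPS = 1 − MPC = 0.54.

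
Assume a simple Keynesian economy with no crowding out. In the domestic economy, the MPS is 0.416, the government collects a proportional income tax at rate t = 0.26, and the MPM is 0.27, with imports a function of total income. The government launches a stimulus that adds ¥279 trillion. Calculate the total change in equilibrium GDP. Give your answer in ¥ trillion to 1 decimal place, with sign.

+¥333.0 trillion

MPC = 1 − MPS = 1 − 0.416 = 0.584.
Spending multiplier = 1/(1 − c(1−t) + m) = 1/(1 − 0.584×0.74 + 0.27) = 1/0.83784 ≈ 1.194.
ΔY = k × ΔG = (+¥279 trillion) / 0.83784 ≈ +¥333 trillion.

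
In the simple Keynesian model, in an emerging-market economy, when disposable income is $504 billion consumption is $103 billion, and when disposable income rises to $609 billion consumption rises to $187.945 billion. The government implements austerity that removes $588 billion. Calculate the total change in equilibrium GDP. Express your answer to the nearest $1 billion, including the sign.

MPC = ΔC/ΔYd = (187.945 − 103)/(609 − 504) = 84.945/105 = 0.809.
Government-spending multiplier = 1/(1 − MPC) = 1/(1 − 0.809) = 1/0.191 ≈ 5.236.
ΔY = k × ΔG = (−$588 billion) / 0.191 ≈ −$3,079 billion.

−$3,079 billion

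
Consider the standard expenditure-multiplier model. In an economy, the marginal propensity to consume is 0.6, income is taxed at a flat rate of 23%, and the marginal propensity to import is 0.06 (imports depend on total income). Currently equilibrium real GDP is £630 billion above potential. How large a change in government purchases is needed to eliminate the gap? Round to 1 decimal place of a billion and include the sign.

−£376.7 billion

Spending multiplier = 1/(1 − c(1−t) + m) = 1/(1 − 0.6×0.77 + 0.06) = 1/0.598 ≈ 1.672.
Need ΔY = −£630 billion, so ΔG = ΔY/k = (−£630 billion) × 0.598 ≈ −£376.7 billion.
The government should cut government purchases by £376.7 billion.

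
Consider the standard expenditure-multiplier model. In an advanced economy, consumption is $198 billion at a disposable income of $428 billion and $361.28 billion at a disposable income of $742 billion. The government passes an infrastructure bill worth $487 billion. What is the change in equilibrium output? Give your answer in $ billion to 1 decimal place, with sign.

MPC = ΔC/ΔYd = (361.28 − 198)/(742 − 428) = 163.28/314 = 0.52.
Expenditure multiplier = 1/(1 − MPC) = 1/(1 − 0.52) = 1/0.48 ≈ 2.083.
ΔY = k × ΔG = (+$487 billion) / 0.48 ≈ +$1,014.6 billion.

+$1,014.6 billion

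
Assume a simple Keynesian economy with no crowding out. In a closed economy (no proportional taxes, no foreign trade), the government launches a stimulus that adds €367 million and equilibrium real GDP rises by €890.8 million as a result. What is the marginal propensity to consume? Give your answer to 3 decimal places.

Implied spending multiplier k = ΔY/ΔG = 890.8/367 ≈ 2.4272.
Since k = 1/(1 − MPC), MPC = 1 − 1/k = 1 − ΔG/ΔY = 1 − 367/890.8 ≈ 0.588.

0.588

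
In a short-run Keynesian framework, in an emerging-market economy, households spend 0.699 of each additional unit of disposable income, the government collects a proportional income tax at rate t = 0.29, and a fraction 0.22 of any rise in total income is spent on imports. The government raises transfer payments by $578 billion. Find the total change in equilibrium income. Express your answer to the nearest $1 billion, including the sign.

The transfer change shifts disposable income by +$578 billion, so first-round consumption changes by c·ΔTR = 0.699 × (+$578 billion) = +$404.022 billion.
Expenditure multiplier = 1/(1 − c(1−t) + m) = 1/(1 − 0.699×0.71 + 0.22) = 1/0.72371 ≈ 1.382.
The transfer multiplier is c × k ≈ 0.966, so ΔY = k × (c·ΔTR) = (+$404.022 billion) / 0.72371 ≈ +$558 billion.

+$558 billion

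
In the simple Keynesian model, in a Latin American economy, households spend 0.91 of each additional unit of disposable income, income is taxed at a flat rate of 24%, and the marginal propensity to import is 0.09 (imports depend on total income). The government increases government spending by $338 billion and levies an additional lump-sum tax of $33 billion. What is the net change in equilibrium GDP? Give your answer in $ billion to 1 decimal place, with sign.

Expenditure multiplier = 1/(1 − c(1−t) + m) = 1/(1 − 0.91×0.76 + 0.09) = 1/0.3984 ≈ 2.51.
ΔG contributes k·ΔG = (+$338 billion) / 0.3984 ≈ +$848.4 billion.
ΔT of +$33 billion changes first-round spending by −c·ΔT = −$30.03 billion, contributing k·(−c·ΔT) = (−$30.03 billion) / 0.3984 ≈ −$75.4 billion.
Net ΔY = k(ΔG − c·ΔT) = (+$307.97 billion) / 0.3984 ≈ +$773 billion.

+$773.0 billion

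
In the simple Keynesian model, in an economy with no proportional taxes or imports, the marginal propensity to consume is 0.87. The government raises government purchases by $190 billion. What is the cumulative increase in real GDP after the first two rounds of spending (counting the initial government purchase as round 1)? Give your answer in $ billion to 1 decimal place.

$355.3 billion

Round 1 adds ΔG = $190 billion; each later round is MPC = 0.87 times the previous.
After 2 rounds: 190 + 165.3 = ΔG·(1 − c^2)/(1 − c) = 190 × (1 − 0.7569)/0.13 = $355.3 billion.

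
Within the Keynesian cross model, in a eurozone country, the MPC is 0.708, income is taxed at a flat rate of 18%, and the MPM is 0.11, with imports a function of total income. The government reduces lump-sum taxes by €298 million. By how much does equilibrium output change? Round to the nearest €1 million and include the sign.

+€399 million

A lump-sum tax change of −€298 million shifts disposable income by +€298 million; first-round consumption changes by −c × ΔT = −0.708 × (−€298 million) = +€210.984 million.
Expenditure multiplier = 1/(1 − c(1−t) + m) = 1/(1 − 0.708×0.82 + 0.11) = 1/0.52944 ≈ 1.889.
The tax multiplier is −c × k ≈ −1.337, so ΔY = k × (−c·ΔT) = (+€210.984 million) / 0.52944 ≈ +€399 million.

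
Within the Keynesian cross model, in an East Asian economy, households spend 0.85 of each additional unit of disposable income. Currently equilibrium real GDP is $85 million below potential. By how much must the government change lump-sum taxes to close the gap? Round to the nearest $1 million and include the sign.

−$15 million

Spending multiplier = 1/(1 − MPC) = 1/(1 − 0.85) = 1/0.15 ≈ 6.667.
Tax multiplier = −c·k = −0.85/0.15 ≈ −5.667. Need ΔY = +$85 million, so ΔT = ΔY/(−c·k) = −(+$85 million) × 0.15 / 0.85 = −$15 million.
The government should cut lump-sum taxes by $15 million.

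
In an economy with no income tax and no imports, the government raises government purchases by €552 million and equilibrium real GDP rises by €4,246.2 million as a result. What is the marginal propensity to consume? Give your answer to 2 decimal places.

Implied spending multiplier k = ΔY/ΔG = 4,246.2/552 ≈ 7.6924.
Since k = 1/(1 − MPC), MPC = 1 − 1/k = 1 − ΔG/ΔY = 1 − 552/4,246.2 ≈ 0.87.

0.87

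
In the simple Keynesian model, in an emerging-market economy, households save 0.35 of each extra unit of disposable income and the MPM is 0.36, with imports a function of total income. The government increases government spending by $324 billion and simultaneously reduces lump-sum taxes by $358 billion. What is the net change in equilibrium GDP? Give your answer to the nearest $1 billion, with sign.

MPC = 1 − MPS = 1 − 0.35 = 0.65.
Expenditure multiplier = 1/(1 − c + m) = 1/(1 − 0.65 + 0.36) = 1/0.71 ≈ 1.408.
ΔG contributes k·ΔG = (+$324 billion) / 0.71 ≈ +$456.3 billion.
ΔT of −$358 billion changes first-round spending by −c·ΔT = +$232.7 billion, contributing k·(−c·ΔT) = (+$232.7 billion) / 0.71 ≈ +$327.7 billion.
Net ΔY = k(ΔG − c·ΔT) = (+$556.7 billion) / 0.71 ≈ +$784 billion.

+$784 billion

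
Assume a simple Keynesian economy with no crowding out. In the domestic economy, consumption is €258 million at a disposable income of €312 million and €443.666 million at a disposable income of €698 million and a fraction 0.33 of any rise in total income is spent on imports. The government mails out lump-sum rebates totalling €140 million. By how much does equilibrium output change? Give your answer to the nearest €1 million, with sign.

+€79 million

MPC = ΔC/ΔYd = (443.666 − 258)/(698 − 312) = 185.666/386 = 0.481.
A lump-sum tax change of −€140 million shifts disposable income by +€140 million; first-round consumption changes by −c × ΔT = −0.481 × (−€140 million) = +€67.34 million.
Expenditure multiplier = 1/(1 − c + m) = 1/(1 − 0.481 + 0.33) = 1/0.849 ≈ 1.178.
The tax multiplier is −c × k ≈ −0.567, so ΔY = k × (−c·ΔT) = (+€67.34 million) / 0.849 ≈ +€79 million.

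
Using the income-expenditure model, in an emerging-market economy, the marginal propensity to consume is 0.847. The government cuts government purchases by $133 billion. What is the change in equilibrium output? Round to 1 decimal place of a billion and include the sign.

−$869.3 billion

Expenditure multiplier = 1/(1 − MPC) = 1/(1 − 0.847) = 1/0.153 ≈ 6.536.
ΔY = k × ΔG = (−$133 billion) / 0.153 ≈ −$869.3 billion.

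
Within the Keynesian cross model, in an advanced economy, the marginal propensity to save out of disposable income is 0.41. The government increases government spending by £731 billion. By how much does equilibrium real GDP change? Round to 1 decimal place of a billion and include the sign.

+£1,782.9 billion

MPC = 1 − MPS = 1 − 0.41 = 0.59.
Expenditure multiplier = 1/(1 − MPC) = 1/(1 − 0.59) = 1/0.41 ≈ 2.439.
ΔY = k × ΔG = (+£731 billion) / 0.41 ≈ +£1,782.9 billion.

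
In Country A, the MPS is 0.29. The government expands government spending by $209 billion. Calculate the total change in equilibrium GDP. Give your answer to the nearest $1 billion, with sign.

+$721 billion

MPC = 1 − MPS = 1 − 0.29 = 0.71.
Government-spending multiplier = 1/(1 − MPC) = 1/(1 − 0.71) = 1/0.29 ≈ 3.448.
ΔY = k × ΔG = (+$209 billion) / 0.29 ≈ +$721 billion.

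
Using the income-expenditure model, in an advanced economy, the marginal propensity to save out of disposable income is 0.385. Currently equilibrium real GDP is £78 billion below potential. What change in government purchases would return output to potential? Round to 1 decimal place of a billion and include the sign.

+£30.0 billion

MPC = 1 − MPS = 1 − 0.385 = 0.615.
Spending multiplier = 1/(1 − MPC) = 1/(1 − 0.615) = 1/0.385 ≈ 2.597.
Need ΔY = +£78 billion, so ΔG = ΔY/k = (+£78 billion) × 0.385 ≈ +£30 billion.
The government should increase government purchases by £30 billion.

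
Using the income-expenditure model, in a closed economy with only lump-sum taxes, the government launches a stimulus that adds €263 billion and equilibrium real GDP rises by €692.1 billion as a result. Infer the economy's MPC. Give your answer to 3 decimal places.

0.620

Implied spending multiplier k = ΔY/ΔG = 692.1/263 ≈ 2.6316.
Since k = 1/(1 − MPC), MPC = 1 − 1/k = 1 − ΔG/ΔY = 1 − 263/692.1 ≈ 0.620.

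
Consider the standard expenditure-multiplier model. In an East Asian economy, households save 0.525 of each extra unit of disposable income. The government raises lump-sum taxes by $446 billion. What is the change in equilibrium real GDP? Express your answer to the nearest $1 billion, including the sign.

−$404 billion

MPC = 1 − MPS = 1 − 0.525 = 0.475.
A lump-sum tax change of +$446 billion shifts disposable income by −$446 billion; first-round consumption changes by −c × ΔT = −0.475 × (+$446 billion) = −$211.85 billion.
Expenditure multiplier = 1/(1 − MPC) = 1/(1 − 0.475) = 1/0.525 ≈ 1.905.
The tax multiplier is −c × k ≈ −0.905, so ΔY = k × (−c·ΔT) = (−$211.85 billion) / 0.525 ≈ −$404 billion.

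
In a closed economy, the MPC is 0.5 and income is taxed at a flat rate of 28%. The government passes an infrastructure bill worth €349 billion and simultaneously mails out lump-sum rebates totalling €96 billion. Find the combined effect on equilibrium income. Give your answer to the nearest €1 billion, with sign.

Expenditure multiplier = 1/(1 − c(1−t)) = 1/(1 − 0.5×0.72) = 1/0.64 ≈ 1.563.
ΔG contributes k·ΔG = (+€349 billion) / 0.64 ≈ +€545.3 billion.
ΔT of −€96 billion changes first-round spending by −c·ΔT = +€48 billion, contributing k·(−c·ΔT) = (+€48 billion) / 0.64 = +€75 billion.
Net ΔY = k(ΔG − c·ΔT) = (+€397 billion) / 0.64 ≈ +€620 billion.

+€620 billion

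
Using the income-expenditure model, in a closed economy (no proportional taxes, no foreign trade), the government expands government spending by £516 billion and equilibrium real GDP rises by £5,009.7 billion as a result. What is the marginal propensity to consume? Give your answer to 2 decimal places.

0.90

Implied spending multiplier k = ΔY/ΔG = 5,009.7/516 ≈ 9.7087.
Since k = 1/(1 − MPC), MPC = 1 − 1/k = 1 − ΔG/ΔY = 1 − 516/5,009.7 ≈ 0.90.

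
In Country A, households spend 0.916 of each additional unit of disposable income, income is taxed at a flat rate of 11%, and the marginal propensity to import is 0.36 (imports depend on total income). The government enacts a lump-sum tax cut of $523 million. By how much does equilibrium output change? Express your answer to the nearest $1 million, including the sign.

+$879 million

A lump-sum tax change of −$523 million shifts disposable income by +$523 million; first-round consumption changes by −c × ΔT = −0.916 × (−$523 million) = +$479.068 million.
Expenditure multiplier = 1/(1 − c(1−t) + m) = 1/(1 − 0.916×0.89 + 0.36) = 1/0.54476 ≈ 1.836.
The tax multiplier is −c × k ≈ −1.681, so ΔY = k × (−c·ΔT) = (+$479.068 million) / 0.54476 ≈ +$879 million.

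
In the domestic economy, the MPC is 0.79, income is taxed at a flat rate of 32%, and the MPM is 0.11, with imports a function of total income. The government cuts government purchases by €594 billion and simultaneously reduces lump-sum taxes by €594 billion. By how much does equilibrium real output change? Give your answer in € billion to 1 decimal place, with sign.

Expenditure multiplier = 1/(1 − c(1−t) + m) = 1/(1 − 0.79×0.68 + 0.11) = 1/0.5728 ≈ 1.746.
ΔG contributes k·ΔG = (−€594 billion) / 0.5728 ≈ −€1,037 billion.
ΔT of −€594 billion changes first-round spending by −c·ΔT = +€469.26 billion, contributing k·(−c·ΔT) = (+€469.26 billion) / 0.5728 ≈ +€819.2 billion.
Net ΔY = k(ΔG − c·ΔT) = (−€124.74 billion) / 0.5728 ≈ −€217.8 billion.

−€217.8 billion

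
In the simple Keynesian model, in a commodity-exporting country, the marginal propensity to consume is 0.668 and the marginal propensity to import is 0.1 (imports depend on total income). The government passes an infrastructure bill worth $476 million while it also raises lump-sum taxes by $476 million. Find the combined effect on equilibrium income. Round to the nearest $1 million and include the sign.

+$366 million

Expenditure multiplier = 1/(1 − c + m) = 1/(1 − 0.668 + 0.1) = 1/0.432 ≈ 2.315.
ΔG contributes k·ΔG = (+$476 million) / 0.432 ≈ +$1,101.9 million.
ΔT of +$476 million changes first-round spending by −c·ΔT = −$317.968 million, contributing k·(−c·ΔT) = (−$317.968 million) / 0.432 ≈ −$736 million.
Net ΔY = k(ΔG − c·ΔT) = (+$158.032 million) / 0.432 ≈ +$366 million.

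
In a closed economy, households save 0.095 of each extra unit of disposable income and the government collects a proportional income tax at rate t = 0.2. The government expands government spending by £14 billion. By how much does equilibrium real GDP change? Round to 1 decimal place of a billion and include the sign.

+£50.7 billion

MPC = 1 − MPS = 1 − 0.095 = 0.905.
Expenditure multiplier = 1/(1 − c(1−t)) = 1/(1 − 0.905×0.8) = 1/0.276 ≈ 3.623.
ΔY = k × ΔG = (+£14 billion) / 0.276 ≈ +£50.7 billion.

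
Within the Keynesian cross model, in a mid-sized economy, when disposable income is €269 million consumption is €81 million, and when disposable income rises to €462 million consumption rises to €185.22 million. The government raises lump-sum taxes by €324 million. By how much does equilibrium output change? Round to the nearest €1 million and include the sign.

MPC = ΔC/ΔYd = (185.22 − 81)/(462 − 269) = 104.22/193 = 0.54.
A lump-sum tax change of +€324 million shifts disposable income by −€324 million; first-round consumption changes by −c × ΔT = −0.54 × (+€324 million) = −€174.96 million.
Expenditure multiplier = 1/(1 − MPC) = 1/(1 − 0.54) = 1/0.46 ≈ 2.174.
The tax multiplier is −c × k ≈ −1.174, so ΔY = k × (−c·ΔT) = (−€174.96 million) / 0.46 ≈ −€380 million.

−€380 million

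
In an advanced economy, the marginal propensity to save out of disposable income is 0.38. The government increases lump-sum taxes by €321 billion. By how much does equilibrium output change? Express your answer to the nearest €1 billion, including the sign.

MPC = 1 − MPS = 1 − 0.38 = 0.62.
A lump-sum tax change of +€321 billion shifts disposable income by −€321 billion; first-round consumption changes by −c × ΔT = −0.62 × (+€321 billion) = −€199.02 billion.
Expenditure multiplier = 1/(1 − MPC) = 1/(1 − 0.62) = 1/0.38 ≈ 2.632.
The tax multiplier is −c × k ≈ −1.632, so ΔY = k × (−c·ΔT) = (−€199.02 billion) / 0.38 ≈ −€524 billion.

−€524 billion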